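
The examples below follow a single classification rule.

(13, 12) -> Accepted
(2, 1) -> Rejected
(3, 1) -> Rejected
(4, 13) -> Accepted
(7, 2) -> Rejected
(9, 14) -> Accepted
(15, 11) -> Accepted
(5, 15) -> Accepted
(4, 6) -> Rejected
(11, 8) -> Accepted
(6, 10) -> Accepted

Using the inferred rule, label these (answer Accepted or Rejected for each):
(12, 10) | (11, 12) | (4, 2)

'Accepted' ⟺ sum ≥ 16.

Accepted, Accepted, Rejected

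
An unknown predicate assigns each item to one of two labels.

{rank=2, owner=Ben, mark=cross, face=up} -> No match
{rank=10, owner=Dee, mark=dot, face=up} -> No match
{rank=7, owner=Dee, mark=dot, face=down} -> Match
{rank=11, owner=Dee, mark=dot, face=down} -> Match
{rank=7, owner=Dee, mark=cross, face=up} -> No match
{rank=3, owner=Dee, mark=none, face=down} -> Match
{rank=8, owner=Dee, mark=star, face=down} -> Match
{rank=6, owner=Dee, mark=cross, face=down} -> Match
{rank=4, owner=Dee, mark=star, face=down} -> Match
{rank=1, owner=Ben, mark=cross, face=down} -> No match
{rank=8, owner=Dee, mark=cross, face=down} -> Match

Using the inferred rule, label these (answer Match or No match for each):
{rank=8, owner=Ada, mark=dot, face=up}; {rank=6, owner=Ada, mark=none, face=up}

No match, No match

'Match' ⟺ owner is Dee AND face is down.
{rank=8, owner=Ada, mark=dot, face=up} — owner is Ada, face is up, hence No match. {rank=6, owner=Ada, mark=none, face=up} — owner is Ada, face is up, hence No match.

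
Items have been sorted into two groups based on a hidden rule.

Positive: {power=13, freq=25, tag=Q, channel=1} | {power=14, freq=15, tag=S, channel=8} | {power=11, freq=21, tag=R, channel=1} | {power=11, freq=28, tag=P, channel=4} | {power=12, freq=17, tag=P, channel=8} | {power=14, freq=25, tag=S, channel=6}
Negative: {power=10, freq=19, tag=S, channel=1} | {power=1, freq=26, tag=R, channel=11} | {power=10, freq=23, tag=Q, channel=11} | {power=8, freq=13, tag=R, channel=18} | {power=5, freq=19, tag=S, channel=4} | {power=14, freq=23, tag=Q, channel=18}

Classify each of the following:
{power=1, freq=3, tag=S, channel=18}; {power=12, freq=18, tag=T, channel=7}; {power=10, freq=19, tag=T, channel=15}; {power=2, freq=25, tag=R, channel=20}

Negative, Positive, Negative, Negative

The common property of the 'Positive' items is: channel ≤ 8 AND power ≥ 11. No 'Negative' item has it.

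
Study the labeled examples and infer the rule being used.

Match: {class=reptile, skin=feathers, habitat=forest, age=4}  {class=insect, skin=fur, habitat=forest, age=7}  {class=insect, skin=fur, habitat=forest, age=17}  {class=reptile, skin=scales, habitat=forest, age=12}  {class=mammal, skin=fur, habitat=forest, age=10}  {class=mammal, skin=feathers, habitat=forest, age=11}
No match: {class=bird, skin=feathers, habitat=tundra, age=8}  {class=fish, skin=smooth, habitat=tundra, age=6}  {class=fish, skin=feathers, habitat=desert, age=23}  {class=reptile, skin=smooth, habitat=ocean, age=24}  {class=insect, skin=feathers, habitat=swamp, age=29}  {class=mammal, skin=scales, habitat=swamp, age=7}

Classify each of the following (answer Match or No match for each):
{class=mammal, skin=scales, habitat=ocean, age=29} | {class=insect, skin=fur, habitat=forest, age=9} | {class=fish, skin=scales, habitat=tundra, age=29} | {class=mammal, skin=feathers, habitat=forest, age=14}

No match, Match, No match, Match

The simplest hypothesis consistent with all the labels is: habitat is forest.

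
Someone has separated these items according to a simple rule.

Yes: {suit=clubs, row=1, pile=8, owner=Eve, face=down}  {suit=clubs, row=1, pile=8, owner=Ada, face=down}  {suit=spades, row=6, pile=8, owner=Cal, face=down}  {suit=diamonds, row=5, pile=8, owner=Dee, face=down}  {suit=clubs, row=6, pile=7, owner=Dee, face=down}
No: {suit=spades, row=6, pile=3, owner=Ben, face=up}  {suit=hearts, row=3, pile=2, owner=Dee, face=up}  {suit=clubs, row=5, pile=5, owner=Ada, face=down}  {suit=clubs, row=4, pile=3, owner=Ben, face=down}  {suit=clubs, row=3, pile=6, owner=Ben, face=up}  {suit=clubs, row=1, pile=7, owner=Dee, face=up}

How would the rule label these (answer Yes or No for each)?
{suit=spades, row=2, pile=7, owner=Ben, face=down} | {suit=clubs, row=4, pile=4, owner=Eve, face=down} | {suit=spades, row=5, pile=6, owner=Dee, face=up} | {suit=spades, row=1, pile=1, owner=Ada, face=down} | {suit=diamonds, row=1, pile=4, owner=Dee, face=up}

Yes, No, No, No, No

The distinguishing property — face is down AND pile ≥ 6 — holds for all the 'Yes' cases and none of the 'No' cases.
{suit=spades, row=2, pile=7, owner=Ben, face=down} → face is down, pile = 7 → Yes. {suit=clubs, row=4, pile=4, owner=Eve, face=down} → face is down, pile = 4 → No. {suit=spades, row=5, pile=6, owner=Dee, face=up} → face is up, pile = 6 → No. {suit=spades, row=1, pile=1, owner=Ada, face=down} → face is down, pile = 1 → No. {suit=diamonds, row=1, pile=4, owner=Dee, face=up} → face is up, pile = 4 → No.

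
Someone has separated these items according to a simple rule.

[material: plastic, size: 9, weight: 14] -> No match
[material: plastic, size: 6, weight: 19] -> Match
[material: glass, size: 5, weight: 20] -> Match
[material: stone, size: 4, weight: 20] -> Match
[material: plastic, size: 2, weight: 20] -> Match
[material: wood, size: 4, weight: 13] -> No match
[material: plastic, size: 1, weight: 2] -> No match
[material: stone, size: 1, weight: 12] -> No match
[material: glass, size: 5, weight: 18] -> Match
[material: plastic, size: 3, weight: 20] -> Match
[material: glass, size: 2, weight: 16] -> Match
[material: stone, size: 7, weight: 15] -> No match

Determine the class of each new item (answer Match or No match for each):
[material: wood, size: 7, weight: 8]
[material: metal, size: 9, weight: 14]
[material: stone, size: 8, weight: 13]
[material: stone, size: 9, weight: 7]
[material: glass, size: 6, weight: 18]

No match, No match, No match, No match, Match

All 'Match' examples share one property — weight ≥ 16 — and every 'No match' example lacks it.
[material: wood, size: 7, weight: 8]: weight = 8, doesn't match → No match. [material: metal, size: 9, weight: 14]: weight = 14, doesn't match → No match. [material: stone, size: 8, weight: 13]: weight = 13, doesn't match → No match. [material: stone, size: 9, weight: 7]: weight = 7, doesn't match → No match. [material: glass, size: 6, weight: 18]: weight = 18, matches → Match.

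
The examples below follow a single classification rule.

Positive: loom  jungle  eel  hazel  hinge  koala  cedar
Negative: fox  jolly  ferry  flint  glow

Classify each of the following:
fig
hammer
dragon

Negative, Positive, Positive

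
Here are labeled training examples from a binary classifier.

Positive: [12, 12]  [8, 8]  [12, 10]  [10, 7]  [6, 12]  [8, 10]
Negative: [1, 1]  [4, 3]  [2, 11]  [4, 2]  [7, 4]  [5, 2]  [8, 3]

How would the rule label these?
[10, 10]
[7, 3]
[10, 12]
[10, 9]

Every 'Positive' example satisfies: sum ≥ 16. None of the 'Negative' examples do.

Positive, Negative, Positive, Positive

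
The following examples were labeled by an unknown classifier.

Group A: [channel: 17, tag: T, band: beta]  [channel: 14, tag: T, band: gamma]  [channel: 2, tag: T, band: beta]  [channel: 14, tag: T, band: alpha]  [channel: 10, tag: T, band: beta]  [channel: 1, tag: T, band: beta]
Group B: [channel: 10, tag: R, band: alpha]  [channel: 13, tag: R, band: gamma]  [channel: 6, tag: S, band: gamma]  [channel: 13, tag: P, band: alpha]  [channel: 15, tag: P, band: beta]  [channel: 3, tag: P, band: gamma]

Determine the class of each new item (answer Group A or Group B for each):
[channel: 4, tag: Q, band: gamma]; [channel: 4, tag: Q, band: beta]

All 'Group A' examples share one property — tag is T — and every 'Group B' example lacks it.
[channel: 4, tag: Q, band: gamma] → tag is Q → Group B.
[channel: 4, tag: Q, band: beta] → tag is Q → Group B.

Group B, Group B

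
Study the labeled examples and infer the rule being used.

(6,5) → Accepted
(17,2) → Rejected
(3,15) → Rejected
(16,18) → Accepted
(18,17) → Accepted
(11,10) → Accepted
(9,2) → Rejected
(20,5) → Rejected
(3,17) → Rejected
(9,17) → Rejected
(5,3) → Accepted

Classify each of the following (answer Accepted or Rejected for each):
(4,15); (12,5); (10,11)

Rejected, Rejected, Accepted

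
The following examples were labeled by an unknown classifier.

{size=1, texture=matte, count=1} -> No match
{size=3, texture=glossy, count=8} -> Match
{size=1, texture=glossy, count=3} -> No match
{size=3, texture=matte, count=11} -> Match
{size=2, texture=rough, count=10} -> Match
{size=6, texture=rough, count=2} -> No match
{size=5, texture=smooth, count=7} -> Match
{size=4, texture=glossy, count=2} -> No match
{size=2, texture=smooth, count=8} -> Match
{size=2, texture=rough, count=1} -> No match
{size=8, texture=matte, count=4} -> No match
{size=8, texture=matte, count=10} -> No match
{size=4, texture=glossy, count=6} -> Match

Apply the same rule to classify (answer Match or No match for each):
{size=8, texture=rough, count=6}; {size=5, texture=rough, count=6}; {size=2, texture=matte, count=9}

The pattern is that an item is 'Match' exactly when: size ≤ 5 AND count ≥ 4.
{size=8, texture=rough, count=6}: size = 8, count = 6 — doesn't qualify, so No match. {size=5, texture=rough, count=6}: size = 5, count = 6 — fits, so Match. {size=2, texture=matte, count=9}: size = 2, count = 9 — fits, so Match.

No match, Match, Match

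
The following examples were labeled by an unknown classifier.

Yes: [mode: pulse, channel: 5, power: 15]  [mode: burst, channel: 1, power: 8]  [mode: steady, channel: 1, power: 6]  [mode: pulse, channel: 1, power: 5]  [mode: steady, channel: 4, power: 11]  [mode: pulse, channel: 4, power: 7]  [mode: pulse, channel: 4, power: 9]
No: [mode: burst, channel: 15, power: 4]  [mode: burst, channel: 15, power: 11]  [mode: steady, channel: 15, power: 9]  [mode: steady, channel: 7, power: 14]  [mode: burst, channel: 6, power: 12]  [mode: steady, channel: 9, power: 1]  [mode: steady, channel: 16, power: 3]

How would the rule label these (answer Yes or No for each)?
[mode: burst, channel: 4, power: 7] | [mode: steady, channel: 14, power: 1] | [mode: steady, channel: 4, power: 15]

Yes, No, Yes

The distinguishing property — channel ≤ 5 — holds for all the 'Yes' cases and none of the 'No' cases.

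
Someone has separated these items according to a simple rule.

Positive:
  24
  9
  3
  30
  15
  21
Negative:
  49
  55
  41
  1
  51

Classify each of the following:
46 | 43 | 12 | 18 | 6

A rule that fits every label: multiple of 3 AND at most 30 — true of each 'Positive' example, false of each 'Negative' one.
46: 46 = 3·15 + 1, 46 > 30, fails this test → Negative. 43: 43 = 3·14 + 1, 43 > 30, fails this test → Negative. 12: 12 = 3·4, 12 ≤ 30, matches → Positive. 18: 18 = 3·6, 18 ≤ 30, matches → Positive. 6: 6 = 3·2, 6 ≤ 30, matches → Positive.

Negative, Negative, Positive, Positive, Positive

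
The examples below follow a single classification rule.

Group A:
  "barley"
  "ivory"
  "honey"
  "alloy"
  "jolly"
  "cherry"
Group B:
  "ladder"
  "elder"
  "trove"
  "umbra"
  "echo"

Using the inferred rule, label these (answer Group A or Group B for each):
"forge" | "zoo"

All 'Group A' examples share one property — contains 'y' — and every 'Group B' example lacks it.

Group B, Group B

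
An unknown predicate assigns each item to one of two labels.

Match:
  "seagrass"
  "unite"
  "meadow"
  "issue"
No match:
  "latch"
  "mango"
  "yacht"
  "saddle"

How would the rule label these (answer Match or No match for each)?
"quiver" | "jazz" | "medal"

Match, No match, No match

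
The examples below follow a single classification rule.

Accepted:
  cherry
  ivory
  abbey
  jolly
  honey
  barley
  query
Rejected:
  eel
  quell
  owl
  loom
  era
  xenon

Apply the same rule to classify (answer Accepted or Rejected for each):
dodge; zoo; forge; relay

Rejected, Rejected, Rejected, Accepted

Rule: contains 'y'. This holds for each 'Accepted' example and fails for each 'Rejected' one.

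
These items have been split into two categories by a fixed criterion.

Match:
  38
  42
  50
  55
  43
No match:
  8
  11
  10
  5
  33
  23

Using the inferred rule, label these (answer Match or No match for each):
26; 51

Every 'Match' example satisfies: at least 38. None of the 'No match' examples do.
26: 26 < 38, fails this test → No match.
51: 51 ≥ 38, satisfies this → Match.

No match, Match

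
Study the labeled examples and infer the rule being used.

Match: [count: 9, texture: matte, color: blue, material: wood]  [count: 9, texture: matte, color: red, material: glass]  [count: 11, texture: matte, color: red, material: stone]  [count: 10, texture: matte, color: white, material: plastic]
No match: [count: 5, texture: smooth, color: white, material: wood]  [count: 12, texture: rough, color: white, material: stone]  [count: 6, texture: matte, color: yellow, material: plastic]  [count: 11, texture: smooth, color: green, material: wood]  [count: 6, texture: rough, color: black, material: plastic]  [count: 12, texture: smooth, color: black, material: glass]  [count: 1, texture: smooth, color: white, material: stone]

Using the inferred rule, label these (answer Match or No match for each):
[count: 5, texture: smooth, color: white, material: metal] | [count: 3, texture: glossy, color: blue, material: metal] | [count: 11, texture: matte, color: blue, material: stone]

No match, No match, Match

Every 'Match' example satisfies: texture is matte AND count ≥ 9. None of the 'No match' examples do.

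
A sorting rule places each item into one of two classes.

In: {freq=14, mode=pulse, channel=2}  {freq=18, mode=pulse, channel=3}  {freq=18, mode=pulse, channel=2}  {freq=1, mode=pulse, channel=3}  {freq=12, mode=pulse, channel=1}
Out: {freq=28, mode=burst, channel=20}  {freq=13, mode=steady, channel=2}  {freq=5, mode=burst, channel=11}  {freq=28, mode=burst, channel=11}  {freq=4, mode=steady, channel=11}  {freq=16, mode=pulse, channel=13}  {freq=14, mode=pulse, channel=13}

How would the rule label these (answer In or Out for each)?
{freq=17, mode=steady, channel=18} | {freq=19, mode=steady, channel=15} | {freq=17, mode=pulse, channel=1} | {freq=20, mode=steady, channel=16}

The common property of the 'In' items is: mode is pulse AND channel ≤ 3. No 'Out' item has it.

Out, Out, In, Out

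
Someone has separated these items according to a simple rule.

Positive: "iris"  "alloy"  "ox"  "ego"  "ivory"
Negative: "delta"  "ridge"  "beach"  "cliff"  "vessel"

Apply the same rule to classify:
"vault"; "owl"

Negative, Positive

The common property of the 'Positive' items is: starts with a vowel. No 'Negative' item has it.
"vault": starts with 'v' — fails the rule, so Negative. "owl": starts with 'o' — satisfies this, so Positive.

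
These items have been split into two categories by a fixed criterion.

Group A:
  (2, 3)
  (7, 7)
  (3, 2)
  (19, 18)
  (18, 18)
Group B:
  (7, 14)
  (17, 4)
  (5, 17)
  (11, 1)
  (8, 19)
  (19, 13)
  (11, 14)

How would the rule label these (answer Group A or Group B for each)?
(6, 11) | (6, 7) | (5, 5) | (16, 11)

Group B, Group A, Group A, Group B

The common property of the 'Group A' items is: |first − second| ≤ 1. No 'Group B' item has it.
(6, 11) → |6−11| = 5 → Group B.
(6, 7) → |6−7| = 1 → Group A.
(5, 5) → |5−5| = 0 → Group A.
(16, 11) → |16−11| = 5 → Group B.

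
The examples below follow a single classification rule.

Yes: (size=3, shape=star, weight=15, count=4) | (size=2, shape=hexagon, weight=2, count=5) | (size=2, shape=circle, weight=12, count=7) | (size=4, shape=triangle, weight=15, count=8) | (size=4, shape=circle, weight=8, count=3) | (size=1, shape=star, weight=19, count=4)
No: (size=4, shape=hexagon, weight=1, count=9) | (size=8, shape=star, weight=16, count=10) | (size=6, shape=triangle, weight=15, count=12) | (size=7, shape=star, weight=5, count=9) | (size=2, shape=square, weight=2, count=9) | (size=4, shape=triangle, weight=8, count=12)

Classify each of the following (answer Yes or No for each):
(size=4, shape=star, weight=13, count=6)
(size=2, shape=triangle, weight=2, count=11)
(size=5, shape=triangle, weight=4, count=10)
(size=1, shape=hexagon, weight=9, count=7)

Yes, No, No, Yes

The classifier is using: count ≤ 8.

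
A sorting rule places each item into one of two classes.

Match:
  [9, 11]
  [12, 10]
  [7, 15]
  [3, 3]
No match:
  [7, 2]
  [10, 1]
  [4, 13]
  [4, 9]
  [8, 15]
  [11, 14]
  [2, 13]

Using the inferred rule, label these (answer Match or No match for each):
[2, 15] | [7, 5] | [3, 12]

No match, Match, No match

'Match' ⟺ sum is even.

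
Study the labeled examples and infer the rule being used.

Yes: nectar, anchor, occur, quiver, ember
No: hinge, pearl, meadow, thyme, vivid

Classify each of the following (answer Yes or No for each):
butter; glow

Yes, No

One predicate separates the groups cleanly: ends with 'r'.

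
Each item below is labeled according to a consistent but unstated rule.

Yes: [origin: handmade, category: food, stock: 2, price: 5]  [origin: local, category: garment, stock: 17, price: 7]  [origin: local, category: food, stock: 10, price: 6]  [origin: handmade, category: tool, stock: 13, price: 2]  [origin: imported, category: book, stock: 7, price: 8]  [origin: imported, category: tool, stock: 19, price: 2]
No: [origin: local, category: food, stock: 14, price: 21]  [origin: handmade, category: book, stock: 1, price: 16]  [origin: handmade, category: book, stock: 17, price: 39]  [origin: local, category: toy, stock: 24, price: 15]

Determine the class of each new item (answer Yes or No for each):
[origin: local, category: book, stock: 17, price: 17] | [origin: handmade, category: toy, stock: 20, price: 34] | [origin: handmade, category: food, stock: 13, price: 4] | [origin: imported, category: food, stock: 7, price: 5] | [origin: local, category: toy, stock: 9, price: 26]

No, No, Yes, Yes, No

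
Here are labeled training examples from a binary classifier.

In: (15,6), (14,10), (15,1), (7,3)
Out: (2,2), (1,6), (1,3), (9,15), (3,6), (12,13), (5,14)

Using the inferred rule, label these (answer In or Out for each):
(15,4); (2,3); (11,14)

In, Out, Out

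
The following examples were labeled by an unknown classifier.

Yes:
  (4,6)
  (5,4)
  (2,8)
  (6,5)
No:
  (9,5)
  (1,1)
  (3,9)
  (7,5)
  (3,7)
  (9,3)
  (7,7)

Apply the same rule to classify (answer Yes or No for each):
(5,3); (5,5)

No, No

The pattern is that an item is 'Yes' exactly when: product is even.
(5,3) — 5·3 = 15, hence No.
(5,5) — 5·5 = 25, hence No.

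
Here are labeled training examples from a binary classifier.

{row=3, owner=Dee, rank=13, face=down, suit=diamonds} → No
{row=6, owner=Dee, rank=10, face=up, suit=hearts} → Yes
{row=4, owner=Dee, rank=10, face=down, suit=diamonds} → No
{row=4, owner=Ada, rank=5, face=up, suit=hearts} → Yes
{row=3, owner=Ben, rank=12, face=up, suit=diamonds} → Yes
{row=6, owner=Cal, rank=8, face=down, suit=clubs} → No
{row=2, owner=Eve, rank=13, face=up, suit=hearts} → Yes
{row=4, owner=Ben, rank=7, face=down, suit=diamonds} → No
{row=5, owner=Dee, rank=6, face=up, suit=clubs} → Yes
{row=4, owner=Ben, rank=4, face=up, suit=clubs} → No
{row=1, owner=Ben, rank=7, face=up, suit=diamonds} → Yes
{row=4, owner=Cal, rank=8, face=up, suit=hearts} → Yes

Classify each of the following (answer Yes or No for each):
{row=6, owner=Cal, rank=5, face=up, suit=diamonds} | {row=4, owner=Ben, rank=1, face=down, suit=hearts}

Yes, No

All 'Yes' examples share one property — face is up AND rank ≥ 5 — and every 'No' example lacks it.
Yes: {row=6, owner=Cal, rank=5, face=up, suit=diamonds}, since face is up, rank = 5.
No: {row=4, owner=Ben, rank=1, face=down, suit=hearts}, since face is down, rank = 1.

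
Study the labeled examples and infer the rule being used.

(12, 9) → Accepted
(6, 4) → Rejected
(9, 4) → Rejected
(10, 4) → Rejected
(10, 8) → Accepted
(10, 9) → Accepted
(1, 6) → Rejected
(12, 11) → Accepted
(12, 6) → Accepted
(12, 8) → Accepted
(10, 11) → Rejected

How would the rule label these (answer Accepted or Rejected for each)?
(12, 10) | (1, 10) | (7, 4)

Accepted, Rejected, Rejected

The common property of the 'Accepted' items is: first > second AND sum ≥ 18. No 'Rejected' item has it.
(12, 10): 12 > 10, 12+10 = 22, checks out → Accepted. (1, 10): 1 < 10, 1+10 = 11, does not pass → Rejected. (7, 4): 7 > 4, 7+4 = 11, does not pass → Rejected.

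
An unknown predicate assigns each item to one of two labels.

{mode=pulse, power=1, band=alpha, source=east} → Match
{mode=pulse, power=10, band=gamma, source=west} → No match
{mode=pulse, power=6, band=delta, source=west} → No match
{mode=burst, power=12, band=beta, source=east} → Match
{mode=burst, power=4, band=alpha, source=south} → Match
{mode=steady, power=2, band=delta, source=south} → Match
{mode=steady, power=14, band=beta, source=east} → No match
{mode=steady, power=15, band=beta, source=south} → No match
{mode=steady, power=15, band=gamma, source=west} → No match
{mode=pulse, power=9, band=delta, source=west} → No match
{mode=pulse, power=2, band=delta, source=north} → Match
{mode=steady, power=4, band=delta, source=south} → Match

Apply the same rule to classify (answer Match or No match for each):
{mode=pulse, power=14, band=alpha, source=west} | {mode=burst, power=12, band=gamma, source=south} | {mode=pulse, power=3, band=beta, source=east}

One predicate separates the groups cleanly: mode is burst OR power ≤ 4.
{mode=pulse, power=14, band=alpha, source=west} → mode is pulse, power = 14 → No match. {mode=burst, power=12, band=gamma, source=south} → mode is burst, power = 12 → Match. {mode=pulse, power=3, band=beta, source=east} → mode is pulse, power = 3 → Match.

No match, Match, Match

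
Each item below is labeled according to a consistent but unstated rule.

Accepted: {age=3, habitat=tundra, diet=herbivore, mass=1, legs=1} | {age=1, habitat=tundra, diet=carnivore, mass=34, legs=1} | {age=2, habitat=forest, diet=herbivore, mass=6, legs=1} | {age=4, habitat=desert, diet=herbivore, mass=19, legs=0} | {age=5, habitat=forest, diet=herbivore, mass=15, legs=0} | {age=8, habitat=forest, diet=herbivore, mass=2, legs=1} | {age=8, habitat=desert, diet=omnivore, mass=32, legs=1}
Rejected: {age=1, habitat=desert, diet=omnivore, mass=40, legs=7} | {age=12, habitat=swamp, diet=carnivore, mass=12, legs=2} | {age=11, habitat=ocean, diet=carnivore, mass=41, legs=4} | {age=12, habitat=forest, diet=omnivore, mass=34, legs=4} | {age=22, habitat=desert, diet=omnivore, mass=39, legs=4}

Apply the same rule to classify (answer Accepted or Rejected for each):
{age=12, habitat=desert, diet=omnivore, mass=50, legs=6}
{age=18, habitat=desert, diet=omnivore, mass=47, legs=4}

Rejected, Rejected

The common property of the 'Accepted' items is: legs ≤ 1. No 'Rejected' item has it.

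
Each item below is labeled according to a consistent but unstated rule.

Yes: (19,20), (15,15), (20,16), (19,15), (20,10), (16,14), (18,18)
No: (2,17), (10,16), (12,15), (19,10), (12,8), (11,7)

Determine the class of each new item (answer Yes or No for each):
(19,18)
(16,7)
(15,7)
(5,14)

The rule appears to be: sum ≥ 30.

Yes, No, No, No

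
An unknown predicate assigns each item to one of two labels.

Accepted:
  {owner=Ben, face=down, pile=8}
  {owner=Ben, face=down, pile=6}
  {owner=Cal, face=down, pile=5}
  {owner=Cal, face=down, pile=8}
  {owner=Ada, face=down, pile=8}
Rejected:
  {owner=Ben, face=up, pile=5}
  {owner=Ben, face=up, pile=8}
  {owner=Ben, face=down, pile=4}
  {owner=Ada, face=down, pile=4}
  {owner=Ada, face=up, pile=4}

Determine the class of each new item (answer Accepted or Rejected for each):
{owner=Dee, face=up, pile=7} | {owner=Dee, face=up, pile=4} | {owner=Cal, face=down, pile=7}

Rejected, Rejected, Accepted

'Accepted' ⟺ face is down AND pile ≥ 5.
{owner=Dee, face=up, pile=7}: face is up, pile = 7 — fails the rule, so Rejected.
{owner=Dee, face=up, pile=4}: face is up, pile = 4 — fails the rule, so Rejected.
{owner=Cal, face=down, pile=7}: face is down, pile = 7 — checks out, so Accepted.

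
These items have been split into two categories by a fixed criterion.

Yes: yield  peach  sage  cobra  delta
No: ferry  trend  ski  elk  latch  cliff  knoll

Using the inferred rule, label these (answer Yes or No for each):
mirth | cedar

Rule: has ≥ 2 vowels. This holds for each 'Yes' example and fails for each 'No' one.

No, Yes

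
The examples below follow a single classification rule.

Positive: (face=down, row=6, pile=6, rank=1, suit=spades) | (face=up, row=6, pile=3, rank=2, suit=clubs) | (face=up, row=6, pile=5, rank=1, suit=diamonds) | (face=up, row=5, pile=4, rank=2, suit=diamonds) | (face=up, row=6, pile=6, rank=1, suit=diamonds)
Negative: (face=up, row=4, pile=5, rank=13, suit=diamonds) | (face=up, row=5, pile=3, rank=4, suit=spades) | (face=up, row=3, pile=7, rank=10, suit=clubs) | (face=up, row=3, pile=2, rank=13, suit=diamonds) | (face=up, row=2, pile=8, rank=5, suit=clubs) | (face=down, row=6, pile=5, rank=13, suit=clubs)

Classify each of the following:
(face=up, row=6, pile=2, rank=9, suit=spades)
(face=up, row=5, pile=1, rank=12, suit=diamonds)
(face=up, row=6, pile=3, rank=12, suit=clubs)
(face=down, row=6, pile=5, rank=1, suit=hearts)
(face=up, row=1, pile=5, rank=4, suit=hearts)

The classifier is using: rank ≤ 2.
(face=up, row=6, pile=2, rank=9, suit=spades): rank = 9 — doesn't qualify, so Negative. (face=up, row=5, pile=1, rank=12, suit=diamonds): rank = 12 — doesn't qualify, so Negative. (face=up, row=6, pile=3, rank=12, suit=clubs): rank = 12 — doesn't qualify, so Negative. (face=down, row=6, pile=5, rank=1, suit=hearts): rank = 1 — checks out, so Positive. (face=up, row=1, pile=5, rank=4, suit=hearts): rank = 4 — doesn't qualify, so Negative.

Negative, Negative, Negative, Positive, Negative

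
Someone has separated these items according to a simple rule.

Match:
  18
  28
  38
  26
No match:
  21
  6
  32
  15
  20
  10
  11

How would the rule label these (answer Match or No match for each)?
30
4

The common property of the 'Match' items is: digit sum ≥ 7. No 'No match' item has it.
30: digit sum 3+0 = 3 — does not satisfy this, so No match. 4: digit sum 4 — does not satisfy this, so No match.

No match, No match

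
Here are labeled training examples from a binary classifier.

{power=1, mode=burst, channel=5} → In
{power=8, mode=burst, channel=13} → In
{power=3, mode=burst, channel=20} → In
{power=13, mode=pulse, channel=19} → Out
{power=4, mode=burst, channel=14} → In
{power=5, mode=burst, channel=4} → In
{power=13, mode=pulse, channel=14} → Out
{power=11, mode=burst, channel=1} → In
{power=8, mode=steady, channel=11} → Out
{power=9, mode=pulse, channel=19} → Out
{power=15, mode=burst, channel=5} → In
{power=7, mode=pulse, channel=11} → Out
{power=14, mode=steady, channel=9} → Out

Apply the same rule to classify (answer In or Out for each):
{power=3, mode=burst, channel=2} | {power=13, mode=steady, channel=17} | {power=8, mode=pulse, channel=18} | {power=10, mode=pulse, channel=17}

In, Out, Out, Out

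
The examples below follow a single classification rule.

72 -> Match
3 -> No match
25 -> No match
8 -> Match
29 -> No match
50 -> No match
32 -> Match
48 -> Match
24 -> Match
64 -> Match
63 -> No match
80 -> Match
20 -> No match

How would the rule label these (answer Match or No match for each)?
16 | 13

Every 'Match' example satisfies: multiple of 8. None of the 'No match' examples do.
Match: 16, since 16 = 8·2. No match: 13, since 13 = 8·1 + 5.

Match, No match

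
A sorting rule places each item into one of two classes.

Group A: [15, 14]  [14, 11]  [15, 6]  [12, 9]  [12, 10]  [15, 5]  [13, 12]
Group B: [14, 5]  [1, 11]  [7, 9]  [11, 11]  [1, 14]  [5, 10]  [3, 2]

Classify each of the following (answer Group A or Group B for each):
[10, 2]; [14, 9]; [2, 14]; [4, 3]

Group B, Group A, Group B, Group B

The rule appears to be: first > second AND sum ≥ 20.
[10, 2] → 10 > 2, 10+2 = 12 → Group B. [14, 9] → 14 > 9, 14+9 = 23 → Group A. [2, 14] → 2 < 14, 2+14 = 16 → Group B. [4, 3] → 4 > 3, 4+3 = 7 → Group B.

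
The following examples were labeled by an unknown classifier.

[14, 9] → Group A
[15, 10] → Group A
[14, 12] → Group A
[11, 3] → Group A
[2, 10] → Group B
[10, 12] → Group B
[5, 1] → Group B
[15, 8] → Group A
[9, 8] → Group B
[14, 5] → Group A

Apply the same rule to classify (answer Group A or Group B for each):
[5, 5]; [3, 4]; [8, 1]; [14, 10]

Group B, Group B, Group B, Group A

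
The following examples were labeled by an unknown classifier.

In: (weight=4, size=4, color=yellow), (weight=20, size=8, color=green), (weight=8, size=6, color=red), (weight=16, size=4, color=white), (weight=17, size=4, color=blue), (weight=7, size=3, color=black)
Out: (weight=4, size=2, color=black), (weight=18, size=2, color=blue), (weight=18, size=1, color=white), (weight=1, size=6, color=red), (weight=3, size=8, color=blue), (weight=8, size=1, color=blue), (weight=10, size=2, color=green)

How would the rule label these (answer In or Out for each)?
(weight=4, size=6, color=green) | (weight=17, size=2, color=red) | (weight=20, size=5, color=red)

In, Out, In

A rule that fits every label: size ≥ 3 AND weight ≥ 4 — true of each 'In' example, false of each 'Out' one.
(weight=4, size=6, color=green) — size = 6, weight = 4, hence In. (weight=17, size=2, color=red) — size = 2, weight = 17, hence Out. (weight=20, size=5, color=red) — size = 5, weight = 20, hence In.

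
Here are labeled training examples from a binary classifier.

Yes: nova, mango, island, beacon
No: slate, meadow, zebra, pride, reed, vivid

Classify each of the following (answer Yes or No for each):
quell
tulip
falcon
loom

No, No, Yes, No

A rule that fits every label: contains 'n' — true of each 'Yes' example, false of each 'No' one.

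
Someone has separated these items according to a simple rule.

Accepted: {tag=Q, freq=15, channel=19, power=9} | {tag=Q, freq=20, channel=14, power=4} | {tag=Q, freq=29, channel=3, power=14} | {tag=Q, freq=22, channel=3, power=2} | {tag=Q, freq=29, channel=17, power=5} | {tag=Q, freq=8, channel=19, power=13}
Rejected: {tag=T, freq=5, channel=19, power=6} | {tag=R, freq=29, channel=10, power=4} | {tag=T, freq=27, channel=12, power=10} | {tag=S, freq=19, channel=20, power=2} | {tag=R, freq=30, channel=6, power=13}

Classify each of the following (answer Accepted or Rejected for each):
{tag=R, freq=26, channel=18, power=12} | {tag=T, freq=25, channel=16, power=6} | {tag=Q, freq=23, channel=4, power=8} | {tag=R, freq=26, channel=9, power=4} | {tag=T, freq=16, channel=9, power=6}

Rejected, Rejected, Accepted, Rejected, Rejected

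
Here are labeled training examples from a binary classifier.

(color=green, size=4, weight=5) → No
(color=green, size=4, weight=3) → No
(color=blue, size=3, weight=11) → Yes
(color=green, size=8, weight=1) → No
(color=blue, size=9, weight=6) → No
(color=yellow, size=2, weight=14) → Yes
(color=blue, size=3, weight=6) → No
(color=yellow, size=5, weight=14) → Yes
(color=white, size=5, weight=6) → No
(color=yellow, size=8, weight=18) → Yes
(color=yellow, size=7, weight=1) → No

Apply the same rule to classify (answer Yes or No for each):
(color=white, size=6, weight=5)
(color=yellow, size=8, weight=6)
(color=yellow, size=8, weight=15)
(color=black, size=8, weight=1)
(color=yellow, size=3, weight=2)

No, No, Yes, No, No

Every 'Yes' example satisfies: weight ≥ 11. None of the 'No' examples do.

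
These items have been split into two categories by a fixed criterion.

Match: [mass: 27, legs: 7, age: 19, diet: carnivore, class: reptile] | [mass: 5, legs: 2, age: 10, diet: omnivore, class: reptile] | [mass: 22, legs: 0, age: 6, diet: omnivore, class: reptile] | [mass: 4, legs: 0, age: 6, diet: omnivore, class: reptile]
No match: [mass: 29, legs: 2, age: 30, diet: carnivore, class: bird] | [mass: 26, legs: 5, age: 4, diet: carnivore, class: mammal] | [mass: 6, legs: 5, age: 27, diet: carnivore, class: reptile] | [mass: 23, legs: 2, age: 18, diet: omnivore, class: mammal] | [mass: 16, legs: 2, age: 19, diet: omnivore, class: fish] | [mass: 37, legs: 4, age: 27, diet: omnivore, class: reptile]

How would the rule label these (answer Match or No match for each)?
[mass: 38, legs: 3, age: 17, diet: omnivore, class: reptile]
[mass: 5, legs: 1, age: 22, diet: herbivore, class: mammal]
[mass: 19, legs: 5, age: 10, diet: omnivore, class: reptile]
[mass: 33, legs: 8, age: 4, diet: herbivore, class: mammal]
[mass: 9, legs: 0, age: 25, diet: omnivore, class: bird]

Match, No match, Match, No match, No match

The common property of the 'Match' items is: class is reptile AND age ≤ 19. No 'No match' item has it.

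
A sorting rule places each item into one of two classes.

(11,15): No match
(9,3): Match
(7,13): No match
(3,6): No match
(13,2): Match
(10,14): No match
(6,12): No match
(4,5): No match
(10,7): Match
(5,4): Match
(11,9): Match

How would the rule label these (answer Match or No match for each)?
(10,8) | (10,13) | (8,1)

Every 'Match' example satisfies: first > second. None of the 'No match' examples do.
(10,8): 10 > 8 — checks out, so Match. (10,13): 10 < 13 — does not satisfy this, so No match. (8,1): 8 > 1 — checks out, so Match.

Match, No match, Match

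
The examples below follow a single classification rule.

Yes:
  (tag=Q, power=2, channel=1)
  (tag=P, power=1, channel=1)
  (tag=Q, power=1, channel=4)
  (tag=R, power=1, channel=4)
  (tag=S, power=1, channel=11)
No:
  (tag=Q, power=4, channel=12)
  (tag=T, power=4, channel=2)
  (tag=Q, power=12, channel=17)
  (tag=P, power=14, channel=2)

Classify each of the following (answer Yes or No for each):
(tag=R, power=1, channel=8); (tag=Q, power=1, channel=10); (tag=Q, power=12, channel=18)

Yes, Yes, No

Every 'Yes' example satisfies: power ≤ 2. None of the 'No' examples do.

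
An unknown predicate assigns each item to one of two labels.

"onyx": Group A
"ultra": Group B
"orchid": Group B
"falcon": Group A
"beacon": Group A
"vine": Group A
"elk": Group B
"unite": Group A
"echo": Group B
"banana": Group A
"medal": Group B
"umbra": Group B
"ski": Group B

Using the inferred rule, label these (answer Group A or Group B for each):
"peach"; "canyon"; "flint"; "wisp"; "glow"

Rule: contains 'n'. This holds for each 'Group A' example and fails for each 'Group B' one.
"peach": Group B (no 'n'). "canyon": Group A (has 'n'). "flint": Group A (has 'n'). "wisp": Group B (no 'n'). "glow": Group B (no 'n').

Group B, Group A, Group A, Group B, Group B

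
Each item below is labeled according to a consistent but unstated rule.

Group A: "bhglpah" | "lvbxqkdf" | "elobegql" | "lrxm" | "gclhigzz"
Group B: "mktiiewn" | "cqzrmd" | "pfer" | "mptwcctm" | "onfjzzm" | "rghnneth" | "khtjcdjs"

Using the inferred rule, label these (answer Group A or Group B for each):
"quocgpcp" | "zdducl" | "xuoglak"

'Group A' ⟺ contains 'l'.
"quocgpcp" → no 'l' → Group B.
"zdducl" → has 'l' → Group A.
"xuoglak" → has 'l' → Group A.

Group B, Group A, Group A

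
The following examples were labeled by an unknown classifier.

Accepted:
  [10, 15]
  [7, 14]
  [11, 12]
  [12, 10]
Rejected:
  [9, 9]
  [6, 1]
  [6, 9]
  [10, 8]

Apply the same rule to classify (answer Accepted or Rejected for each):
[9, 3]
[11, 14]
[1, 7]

The simplest hypothesis consistent with all the labels is: sum ≥ 21.
Rejected: [9, 3], since 9+3 = 12. Accepted: [11, 14], since 11+14 = 25. Rejected: [1, 7], since 1+7 = 8.

Rejected, Accepted, Rejected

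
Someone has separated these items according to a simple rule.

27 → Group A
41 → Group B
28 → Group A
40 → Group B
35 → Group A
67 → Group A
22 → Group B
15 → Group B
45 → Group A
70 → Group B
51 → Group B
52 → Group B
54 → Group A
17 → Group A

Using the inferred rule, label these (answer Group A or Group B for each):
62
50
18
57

One predicate separates the groups cleanly: digit sum ≥ 8.
62: digit sum 6+2 = 8 — checks out, so Group A. 50: digit sum 5+0 = 5 — fails the rule, so Group B. 18: digit sum 1+8 = 9 — checks out, so Group A. 57: digit sum 5+7 = 12 — checks out, so Group A.

Group A, Group B, Group A, Group A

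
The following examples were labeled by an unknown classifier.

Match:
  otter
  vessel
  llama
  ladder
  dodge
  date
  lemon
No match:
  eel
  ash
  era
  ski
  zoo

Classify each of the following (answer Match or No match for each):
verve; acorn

Match, Match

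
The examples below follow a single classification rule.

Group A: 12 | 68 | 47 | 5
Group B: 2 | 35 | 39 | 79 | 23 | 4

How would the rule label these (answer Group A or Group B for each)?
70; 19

Group B, Group A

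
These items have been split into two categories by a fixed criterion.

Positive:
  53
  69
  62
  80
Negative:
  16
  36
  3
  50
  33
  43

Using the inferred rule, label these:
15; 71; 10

Negative, Positive, Negative

The common property of the 'Positive' items is: at least 53. No 'Negative' item has it.
15: 15 < 53 — doesn't match, so Negative. 71: 71 ≥ 53 — satisfies this, so Positive. 10: 10 < 53 — doesn't match, so Negative.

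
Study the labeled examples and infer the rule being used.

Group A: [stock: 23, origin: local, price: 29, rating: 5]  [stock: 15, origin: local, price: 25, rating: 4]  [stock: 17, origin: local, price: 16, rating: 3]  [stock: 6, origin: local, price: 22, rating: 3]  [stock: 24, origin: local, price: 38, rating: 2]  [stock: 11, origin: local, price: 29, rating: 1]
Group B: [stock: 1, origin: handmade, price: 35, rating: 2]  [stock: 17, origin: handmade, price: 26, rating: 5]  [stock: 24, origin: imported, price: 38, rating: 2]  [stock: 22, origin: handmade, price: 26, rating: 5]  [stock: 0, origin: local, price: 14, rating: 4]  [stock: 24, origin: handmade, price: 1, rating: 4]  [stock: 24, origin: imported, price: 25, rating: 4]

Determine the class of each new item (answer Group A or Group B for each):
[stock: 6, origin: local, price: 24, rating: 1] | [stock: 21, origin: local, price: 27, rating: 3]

Group A, Group A

A rule that fits every label: origin is local AND stock ≥ 1 — true of each 'Group A' example, false of each 'Group B' one.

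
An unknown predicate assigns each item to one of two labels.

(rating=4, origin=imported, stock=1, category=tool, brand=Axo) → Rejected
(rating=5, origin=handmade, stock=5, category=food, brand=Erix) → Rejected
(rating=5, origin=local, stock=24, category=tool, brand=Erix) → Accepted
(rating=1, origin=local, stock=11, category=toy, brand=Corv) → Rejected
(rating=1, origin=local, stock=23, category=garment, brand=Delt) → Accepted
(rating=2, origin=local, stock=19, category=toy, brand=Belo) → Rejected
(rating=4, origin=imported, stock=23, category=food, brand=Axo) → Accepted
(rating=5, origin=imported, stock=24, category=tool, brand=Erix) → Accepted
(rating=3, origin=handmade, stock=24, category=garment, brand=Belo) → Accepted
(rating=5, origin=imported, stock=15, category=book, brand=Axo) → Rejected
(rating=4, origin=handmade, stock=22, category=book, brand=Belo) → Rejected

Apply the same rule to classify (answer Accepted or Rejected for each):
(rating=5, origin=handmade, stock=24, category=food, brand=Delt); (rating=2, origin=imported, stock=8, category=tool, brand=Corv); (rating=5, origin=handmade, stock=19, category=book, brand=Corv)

Accepted, Rejected, Rejected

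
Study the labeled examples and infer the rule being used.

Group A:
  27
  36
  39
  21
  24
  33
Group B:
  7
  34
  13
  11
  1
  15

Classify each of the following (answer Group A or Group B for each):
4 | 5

The classifier is using: multiple of 3 AND at least 21.
4: 4 = 3·1 + 1, 4 < 21, lacks this property → Group B.
5: 5 = 3·1 + 2, 5 < 21, lacks this property → Group B.

Group B, Group B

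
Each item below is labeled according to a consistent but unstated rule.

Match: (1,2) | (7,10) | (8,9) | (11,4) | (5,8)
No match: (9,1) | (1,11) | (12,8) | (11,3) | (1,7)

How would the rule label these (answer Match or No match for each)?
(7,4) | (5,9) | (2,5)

Match, No match, Match

Every 'Match' example satisfies: sum is odd. None of the 'No match' examples do.
(7,4): Match (7+4 = 11). (5,9): No match (5+9 = 14). (2,5): Match (2+5 = 7).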